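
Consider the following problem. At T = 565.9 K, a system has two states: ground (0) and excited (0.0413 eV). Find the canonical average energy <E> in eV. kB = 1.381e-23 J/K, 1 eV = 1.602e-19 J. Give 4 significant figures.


Step 1: beta*E = 0.0413*1.602e-19/(1.381e-23*565.9) = 0.8466
Step 2: exp(-beta*E) = 0.4289
Step 3: <E> = 0.0413*0.4289/(1+0.4289) = 0.0124 eV

0.0124


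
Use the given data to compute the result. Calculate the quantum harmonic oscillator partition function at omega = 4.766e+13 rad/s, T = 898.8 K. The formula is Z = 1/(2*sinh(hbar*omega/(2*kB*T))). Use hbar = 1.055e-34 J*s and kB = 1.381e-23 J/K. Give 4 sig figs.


Step 1: Compute x = hbar*omega/(kB*T) = 1.055e-34*4.766e+13/(1.381e-23*898.8) = 0.4051
Step 2: x/2 = 0.2025
Step 3: sinh(x/2) = 0.2039
Step 4: Z = 1/(2*0.2039) = 2.452

2.452


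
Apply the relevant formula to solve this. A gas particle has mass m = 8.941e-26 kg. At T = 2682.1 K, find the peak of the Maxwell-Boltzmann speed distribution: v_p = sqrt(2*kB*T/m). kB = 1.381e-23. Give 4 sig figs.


Step 1: Numerator = 2*kB*T = 2*1.381e-23*2682.1 = 7.408e-20
Step 2: Ratio = 7.408e-20 / 8.941e-26 = 8.285e+05
Step 3: v_p = sqrt(8.285e+05) = 910.2 m/s

910.2


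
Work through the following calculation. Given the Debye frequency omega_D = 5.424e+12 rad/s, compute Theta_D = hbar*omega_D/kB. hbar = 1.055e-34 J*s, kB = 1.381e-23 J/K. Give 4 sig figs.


Step 1: hbar*omega_D = 1.055e-34 * 5.424e+12 = 5.722e-22 J
Step 2: Theta_D = 5.722e-22 / 1.381e-23
Step 3: Theta_D = 41.44 K

41.44


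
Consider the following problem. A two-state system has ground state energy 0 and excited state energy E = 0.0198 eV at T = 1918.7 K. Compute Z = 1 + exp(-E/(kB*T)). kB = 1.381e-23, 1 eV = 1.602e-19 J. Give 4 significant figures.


Step 1: Compute beta*E = E*eV/(kB*T) = 0.0198*1.602e-19/(1.381e-23*1918.7) = 0.1197
Step 2: exp(-beta*E) = exp(-0.1197) = 0.8872
Step 3: Z = 1 + 0.8872 = 1.887

1.887


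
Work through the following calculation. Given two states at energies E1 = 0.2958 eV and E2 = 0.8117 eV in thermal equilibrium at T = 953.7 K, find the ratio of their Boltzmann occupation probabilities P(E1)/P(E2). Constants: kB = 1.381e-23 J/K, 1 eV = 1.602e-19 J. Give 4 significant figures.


Step 1: Compute energy difference dE = E1 - E2 = 0.2958 - 0.8117 = -0.5159 eV
Step 2: Convert to Joules: dE_J = -0.5159 * 1.602e-19 = -8.265e-20 J
Step 3: Compute exponent = -dE_J / (kB * T) = -(-8.265e-20) / (1.381e-23 * 953.7) = 6.275
Step 4: P(E1)/P(E2) = exp(6.275) = 531.2

531.2


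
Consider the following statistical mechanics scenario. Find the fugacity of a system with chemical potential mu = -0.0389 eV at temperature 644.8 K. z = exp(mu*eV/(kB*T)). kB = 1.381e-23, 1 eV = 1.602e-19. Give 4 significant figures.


Step 1: Convert mu to Joules: -0.0389*1.602e-19 = -6.232e-21 J
Step 2: kB*T = 1.381e-23*644.8 = 8.905e-21 J
Step 3: mu/(kB*T) = -0.6998
Step 4: z = exp(-0.6998) = 0.4967

0.4967


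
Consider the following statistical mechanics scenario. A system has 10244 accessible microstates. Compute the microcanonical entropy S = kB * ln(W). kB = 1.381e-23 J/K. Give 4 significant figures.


Step 1: ln(W) = ln(10244) = 9.234
Step 2: S = kB * ln(W) = 1.381e-23 * 9.234
Step 3: S = 1.275e-22 J/K

1.275e-22


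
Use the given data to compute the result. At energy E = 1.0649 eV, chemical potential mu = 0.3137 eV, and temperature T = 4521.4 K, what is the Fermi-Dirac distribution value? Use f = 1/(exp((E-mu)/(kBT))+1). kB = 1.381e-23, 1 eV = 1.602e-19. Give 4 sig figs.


Step 1: (E - mu) = 1.0649 - 0.3137 = 0.7512 eV
Step 2: Convert: (E-mu)*eV = 1.203e-19 J
Step 3: x = (E-mu)*eV/(kB*T) = 1.927
Step 4: f = 1/(exp(1.927)+1) = 0.127

0.127


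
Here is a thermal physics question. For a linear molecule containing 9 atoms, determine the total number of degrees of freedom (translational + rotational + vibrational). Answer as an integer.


Step 1: Translational DOF = 3
Step 2: Rotational DOF (linear) = 2
Step 3: Vibrational DOF = 3*9 - 5 = 22
Step 4: Total = 3 + 2 + 22 = 27

27


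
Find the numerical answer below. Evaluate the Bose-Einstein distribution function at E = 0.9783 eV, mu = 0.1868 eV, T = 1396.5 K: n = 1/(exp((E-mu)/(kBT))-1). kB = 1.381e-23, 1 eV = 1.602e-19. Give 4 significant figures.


Step 1: (E - mu) = 0.7915 eV
Step 2: x = (E-mu)*eV/(kB*T) = 0.7915*1.602e-19/(1.381e-23*1396.5) = 6.575
Step 3: exp(x) = 716.8
Step 4: n = 1/(exp(x)-1) = 0.001397

0.001397


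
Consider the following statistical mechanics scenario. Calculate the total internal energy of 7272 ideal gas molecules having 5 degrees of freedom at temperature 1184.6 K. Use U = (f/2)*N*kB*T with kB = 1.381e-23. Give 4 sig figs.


Step 1: f/2 = 5/2 = 2.5
Step 2: N*kB*T = 7272*1.381e-23*1184.6 = 1.19e-16
Step 3: U = 2.5 * 1.19e-16 = 2.974e-16 J

2.974e-16


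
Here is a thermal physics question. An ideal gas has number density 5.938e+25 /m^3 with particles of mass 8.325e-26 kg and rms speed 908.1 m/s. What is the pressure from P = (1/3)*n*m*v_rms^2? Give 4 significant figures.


Step 1: v_rms^2 = 908.1^2 = 8.246e+05
Step 2: n*m = 5.938e+25*8.325e-26 = 4.943
Step 3: P = (1/3)*4.943*8.246e+05 = 1.359e+06 Pa

1.359e+06


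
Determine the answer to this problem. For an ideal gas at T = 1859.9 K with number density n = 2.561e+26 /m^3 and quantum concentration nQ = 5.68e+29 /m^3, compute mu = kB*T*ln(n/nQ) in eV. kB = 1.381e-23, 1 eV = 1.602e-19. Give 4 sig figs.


Step 1: n/nQ = 2.561e+26/5.68e+29 = 0.0004509
Step 2: ln(n/nQ) = -7.704
Step 3: mu = kB*T*ln(n/nQ) = 2.569e-20*-7.704 = -1.979e-19 J
Step 4: Convert to eV: -1.979e-19/1.602e-19 = -1.235 eV

-1.235


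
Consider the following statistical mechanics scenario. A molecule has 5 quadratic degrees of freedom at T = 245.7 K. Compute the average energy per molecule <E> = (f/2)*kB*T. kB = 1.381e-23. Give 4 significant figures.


Step 1: f/2 = 5/2 = 2.5
Step 2: kB*T = 1.381e-23 * 245.7 = 3.393e-21
Step 3: <E> = 2.5 * 3.393e-21 = 8.483e-21 J

8.483e-21


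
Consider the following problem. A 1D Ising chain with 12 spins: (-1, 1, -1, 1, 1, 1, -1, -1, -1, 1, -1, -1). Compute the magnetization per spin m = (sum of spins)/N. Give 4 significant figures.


Step 1: Count up spins (+1): 5, down spins (-1): 7
Step 2: Total magnetization M = 5 - 7 = -2
Step 3: m = M/N = -2/12 = -0.1667

-0.1667


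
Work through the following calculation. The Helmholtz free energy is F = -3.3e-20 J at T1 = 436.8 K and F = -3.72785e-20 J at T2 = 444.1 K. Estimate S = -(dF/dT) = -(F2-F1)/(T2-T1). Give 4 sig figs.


Step 1: dF = F2 - F1 = -3.72785e-20 - (-3.3e-20) = -4.2785e-21 J
Step 2: dT = T2 - T1 = 444.1 - 436.8 = 7.3 K
Step 3: S = -dF/dT = -(-4.2785e-21)/7.3 = 5.861e-22 J/K

5.861e-22


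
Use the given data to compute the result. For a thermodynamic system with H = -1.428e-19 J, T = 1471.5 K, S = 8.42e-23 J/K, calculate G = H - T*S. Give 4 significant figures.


Step 1: T*S = 1471.5 * 8.42e-23 = 1.239e-19 J
Step 2: G = H - T*S = -1.428e-19 - 1.239e-19
Step 3: G = -2.667e-19 J

-2.667e-19


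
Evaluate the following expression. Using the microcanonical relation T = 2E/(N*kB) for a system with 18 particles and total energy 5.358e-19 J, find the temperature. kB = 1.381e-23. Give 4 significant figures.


Step 1: Numerator = 2*E = 2*5.358e-19 = 1.072e-18 J
Step 2: Denominator = N*kB = 18*1.381e-23 = 2.486e-22
Step 3: T = 1.072e-18 / 2.486e-22 = 4311 K

4311


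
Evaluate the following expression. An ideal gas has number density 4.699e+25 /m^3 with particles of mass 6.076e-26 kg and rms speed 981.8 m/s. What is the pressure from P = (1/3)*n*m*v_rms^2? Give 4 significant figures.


Step 1: v_rms^2 = 981.8^2 = 9.639e+05
Step 2: n*m = 4.699e+25*6.076e-26 = 2.855
Step 3: P = (1/3)*2.855*9.639e+05 = 9.174e+05 Pa

9.174e+05


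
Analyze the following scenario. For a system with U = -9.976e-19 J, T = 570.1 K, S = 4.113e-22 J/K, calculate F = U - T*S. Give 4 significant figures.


Step 1: T*S = 570.1 * 4.113e-22 = 2.345e-19 J
Step 2: F = U - T*S = -9.976e-19 - 2.345e-19
Step 3: F = -1.232e-18 J

-1.232e-18


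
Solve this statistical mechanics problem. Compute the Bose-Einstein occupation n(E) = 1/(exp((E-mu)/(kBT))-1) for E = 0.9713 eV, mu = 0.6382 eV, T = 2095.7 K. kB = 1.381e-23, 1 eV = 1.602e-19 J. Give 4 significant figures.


Step 1: (E - mu) = 0.3331 eV
Step 2: x = (E-mu)*eV/(kB*T) = 0.3331*1.602e-19/(1.381e-23*2095.7) = 1.844
Step 3: exp(x) = 6.321
Step 4: n = 1/(exp(x)-1) = 0.188

0.188


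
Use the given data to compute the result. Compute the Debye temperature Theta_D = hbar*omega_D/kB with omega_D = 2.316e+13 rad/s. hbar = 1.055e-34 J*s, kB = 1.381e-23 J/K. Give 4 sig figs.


Step 1: hbar*omega_D = 1.055e-34 * 2.316e+13 = 2.443e-21 J
Step 2: Theta_D = 2.443e-21 / 1.381e-23
Step 3: Theta_D = 176.9 K

176.9


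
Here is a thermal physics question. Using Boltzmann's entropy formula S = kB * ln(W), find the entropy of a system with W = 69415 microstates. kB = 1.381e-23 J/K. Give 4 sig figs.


Step 1: ln(W) = ln(69415) = 11.15
Step 2: S = kB * ln(W) = 1.381e-23 * 11.15
Step 3: S = 1.54e-22 J/K

1.54e-22


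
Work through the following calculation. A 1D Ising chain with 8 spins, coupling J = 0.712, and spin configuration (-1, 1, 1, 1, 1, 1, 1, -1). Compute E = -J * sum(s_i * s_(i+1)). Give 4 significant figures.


Step 1: Nearest-neighbor products: -1, 1, 1, 1, 1, 1, -1
Step 2: Sum of products = 3
Step 3: E = -0.712 * 3 = -2.136

-2.136


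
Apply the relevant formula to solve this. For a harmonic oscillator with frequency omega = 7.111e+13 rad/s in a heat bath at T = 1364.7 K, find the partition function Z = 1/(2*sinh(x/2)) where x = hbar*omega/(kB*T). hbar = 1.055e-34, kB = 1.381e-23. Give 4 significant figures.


Step 1: Compute x = hbar*omega/(kB*T) = 1.055e-34*7.111e+13/(1.381e-23*1364.7) = 0.3981
Step 2: x/2 = 0.199
Step 3: sinh(x/2) = 0.2003
Step 4: Z = 1/(2*0.2003) = 2.496

2.496


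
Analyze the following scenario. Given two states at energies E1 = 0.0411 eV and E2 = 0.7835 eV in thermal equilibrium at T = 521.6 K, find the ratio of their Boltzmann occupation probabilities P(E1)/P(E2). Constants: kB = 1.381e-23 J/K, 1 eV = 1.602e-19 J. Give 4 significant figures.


Step 1: Compute energy difference dE = E1 - E2 = 0.0411 - 0.7835 = -0.7424 eV
Step 2: Convert to Joules: dE_J = -0.7424 * 1.602e-19 = -1.189e-19 J
Step 3: Compute exponent = -dE_J / (kB * T) = -(-1.189e-19) / (1.381e-23 * 521.6) = 16.51
Step 4: P(E1)/P(E2) = exp(16.51) = 1.481e+07

1.481e+07


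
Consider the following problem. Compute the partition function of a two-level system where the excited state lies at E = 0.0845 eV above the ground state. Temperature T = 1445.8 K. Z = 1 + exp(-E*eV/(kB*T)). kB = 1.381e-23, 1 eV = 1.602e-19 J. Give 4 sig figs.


Step 1: Compute beta*E = E*eV/(kB*T) = 0.0845*1.602e-19/(1.381e-23*1445.8) = 0.678
Step 2: exp(-beta*E) = exp(-0.678) = 0.5076
Step 3: Z = 1 + 0.5076 = 1.508

1.508


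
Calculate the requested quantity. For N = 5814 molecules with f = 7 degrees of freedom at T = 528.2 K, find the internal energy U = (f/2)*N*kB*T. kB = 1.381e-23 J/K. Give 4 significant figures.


Step 1: f/2 = 7/2 = 3.5
Step 2: N*kB*T = 5814*1.381e-23*528.2 = 4.241e-17
Step 3: U = 3.5 * 4.241e-17 = 1.484e-16 J

1.484e-16


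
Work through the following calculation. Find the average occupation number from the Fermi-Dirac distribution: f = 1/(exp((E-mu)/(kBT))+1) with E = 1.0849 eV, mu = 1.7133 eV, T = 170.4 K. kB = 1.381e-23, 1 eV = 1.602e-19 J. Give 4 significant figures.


Step 1: (E - mu) = 1.0849 - 1.7133 = -0.6284 eV
Step 2: Convert: (E-mu)*eV = -1.007e-19 J
Step 3: x = (E-mu)*eV/(kB*T) = -42.78
Step 4: f = 1/(exp(-42.78)+1) = 1

1


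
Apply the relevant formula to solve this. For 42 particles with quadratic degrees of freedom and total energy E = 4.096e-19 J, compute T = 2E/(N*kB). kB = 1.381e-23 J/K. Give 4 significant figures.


Step 1: Numerator = 2*E = 2*4.096e-19 = 8.192e-19 J
Step 2: Denominator = N*kB = 42*1.381e-23 = 5.8e-22
Step 3: T = 8.192e-19 / 5.8e-22 = 1412 K

1412


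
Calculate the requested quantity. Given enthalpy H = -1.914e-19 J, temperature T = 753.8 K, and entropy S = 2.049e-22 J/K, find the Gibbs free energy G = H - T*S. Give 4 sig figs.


Step 1: T*S = 753.8 * 2.049e-22 = 1.545e-19 J
Step 2: G = H - T*S = -1.914e-19 - 1.545e-19
Step 3: G = -3.459e-19 J

-3.459e-19


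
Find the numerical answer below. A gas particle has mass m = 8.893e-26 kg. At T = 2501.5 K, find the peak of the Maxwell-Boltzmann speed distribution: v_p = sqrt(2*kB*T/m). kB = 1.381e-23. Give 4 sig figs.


Step 1: Numerator = 2*kB*T = 2*1.381e-23*2501.5 = 6.909e-20
Step 2: Ratio = 6.909e-20 / 8.893e-26 = 7.769e+05
Step 3: v_p = sqrt(7.769e+05) = 881.4 m/s

881.4


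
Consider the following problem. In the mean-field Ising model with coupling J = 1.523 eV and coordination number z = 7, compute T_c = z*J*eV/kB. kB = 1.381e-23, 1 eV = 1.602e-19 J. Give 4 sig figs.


Step 1: z*J = 7*1.523 = 10.66 eV
Step 2: Convert to Joules: 10.66*1.602e-19 = 1.708e-18 J
Step 3: T_c = 1.708e-18 / 1.381e-23 = 1.237e+05 K

1.237e+05


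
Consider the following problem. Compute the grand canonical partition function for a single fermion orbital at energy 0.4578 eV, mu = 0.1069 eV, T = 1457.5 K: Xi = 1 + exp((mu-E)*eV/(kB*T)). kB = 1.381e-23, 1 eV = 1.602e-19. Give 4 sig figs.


Step 1: (mu - E) = 0.1069 - 0.4578 = -0.3509 eV
Step 2: x = (mu-E)*eV/(kB*T) = -0.3509*1.602e-19/(1.381e-23*1457.5) = -2.793
Step 3: exp(x) = 0.06125
Step 4: Xi = 1 + 0.06125 = 1.061

1.061


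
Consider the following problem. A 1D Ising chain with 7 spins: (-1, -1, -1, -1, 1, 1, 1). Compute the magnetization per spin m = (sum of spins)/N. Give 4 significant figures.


Step 1: Count up spins (+1): 3, down spins (-1): 4
Step 2: Total magnetization M = 3 - 4 = -1
Step 3: m = M/N = -1/7 = -0.1429

-0.1429


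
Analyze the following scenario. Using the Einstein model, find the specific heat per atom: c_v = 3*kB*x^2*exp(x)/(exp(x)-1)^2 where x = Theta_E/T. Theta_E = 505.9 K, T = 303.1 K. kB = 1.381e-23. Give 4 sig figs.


Step 1: x = Theta_E/T = 505.9/303.1 = 1.669
Step 2: x^2 = 2.786
Step 3: exp(x) = 5.307
Step 4: c_v = 3*1.381e-23*2.786*5.307/(5.307-1)^2 = 3.302e-23

3.302e-23


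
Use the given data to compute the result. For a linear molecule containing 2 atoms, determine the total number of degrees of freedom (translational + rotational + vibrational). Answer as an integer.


Step 1: Translational DOF = 3
Step 2: Rotational DOF (linear) = 2
Step 3: Vibrational DOF = 3*2 - 5 = 1
Step 4: Total = 3 + 2 + 1 = 6

6


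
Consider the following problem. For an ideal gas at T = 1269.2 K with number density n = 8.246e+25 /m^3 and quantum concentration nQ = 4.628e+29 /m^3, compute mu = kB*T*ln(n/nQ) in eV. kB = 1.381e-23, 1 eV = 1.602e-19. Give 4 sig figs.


Step 1: n/nQ = 8.246e+25/4.628e+29 = 0.0001782
Step 2: ln(n/nQ) = -8.633
Step 3: mu = kB*T*ln(n/nQ) = 1.753e-20*-8.633 = -1.513e-19 J
Step 4: Convert to eV: -1.513e-19/1.602e-19 = -0.9445 eV

-0.9445


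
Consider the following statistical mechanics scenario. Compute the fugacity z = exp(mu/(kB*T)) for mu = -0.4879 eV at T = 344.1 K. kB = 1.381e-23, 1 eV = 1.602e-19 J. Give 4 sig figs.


Step 1: Convert mu to Joules: -0.4879*1.602e-19 = -7.816e-20 J
Step 2: kB*T = 1.381e-23*344.1 = 4.752e-21 J
Step 3: mu/(kB*T) = -16.45
Step 4: z = exp(-16.45) = 7.189e-08

7.189e-08


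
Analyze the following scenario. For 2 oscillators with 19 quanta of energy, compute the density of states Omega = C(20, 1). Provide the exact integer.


Step 1: Use binomial coefficient C(20, 1)
Step 2: Numerator = 20! / 19!
Step 3: Denominator = 1!
Step 4: Omega = 20

20


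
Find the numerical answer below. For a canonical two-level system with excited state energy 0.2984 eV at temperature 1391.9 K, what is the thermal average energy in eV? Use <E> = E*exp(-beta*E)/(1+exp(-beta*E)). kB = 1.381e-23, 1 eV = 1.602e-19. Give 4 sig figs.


Step 1: beta*E = 0.2984*1.602e-19/(1.381e-23*1391.9) = 2.487
Step 2: exp(-beta*E) = 0.08317
Step 3: <E> = 0.2984*0.08317/(1+0.08317) = 0.02291 eV

0.02291


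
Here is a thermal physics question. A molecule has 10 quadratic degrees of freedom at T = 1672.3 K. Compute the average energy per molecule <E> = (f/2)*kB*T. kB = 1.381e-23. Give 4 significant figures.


Step 1: f/2 = 10/2 = 5
Step 2: kB*T = 1.381e-23 * 1672.3 = 2.309e-20
Step 3: <E> = 5 * 2.309e-20 = 1.155e-19 J

1.155e-19


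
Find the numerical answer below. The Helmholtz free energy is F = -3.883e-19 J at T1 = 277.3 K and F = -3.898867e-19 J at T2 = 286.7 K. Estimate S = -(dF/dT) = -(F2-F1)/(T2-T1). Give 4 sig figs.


Step 1: dF = F2 - F1 = -3.898867e-19 - (-3.883e-19) = -1.5867e-21 J
Step 2: dT = T2 - T1 = 286.7 - 277.3 = 9.4 K
Step 3: S = -dF/dT = -(-1.5867e-21)/9.4 = 1.688e-22 J/K

1.688e-22


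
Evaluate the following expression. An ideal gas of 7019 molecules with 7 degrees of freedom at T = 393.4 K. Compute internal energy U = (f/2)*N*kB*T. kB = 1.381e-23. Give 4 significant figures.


Step 1: f/2 = 7/2 = 3.5
Step 2: N*kB*T = 7019*1.381e-23*393.4 = 3.813e-17
Step 3: U = 3.5 * 3.813e-17 = 1.335e-16 J

1.335e-16


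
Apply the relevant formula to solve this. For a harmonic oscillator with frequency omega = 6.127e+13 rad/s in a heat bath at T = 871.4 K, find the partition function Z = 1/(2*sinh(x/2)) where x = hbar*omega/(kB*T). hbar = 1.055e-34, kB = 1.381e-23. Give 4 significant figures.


Step 1: Compute x = hbar*omega/(kB*T) = 1.055e-34*6.127e+13/(1.381e-23*871.4) = 0.5371
Step 2: x/2 = 0.2686
Step 3: sinh(x/2) = 0.2718
Step 4: Z = 1/(2*0.2718) = 1.84

1.84


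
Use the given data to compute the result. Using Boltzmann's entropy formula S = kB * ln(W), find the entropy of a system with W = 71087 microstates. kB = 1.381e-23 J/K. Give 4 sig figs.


Step 1: ln(W) = ln(71087) = 11.17
Step 2: S = kB * ln(W) = 1.381e-23 * 11.17
Step 3: S = 1.543e-22 J/K

1.543e-22


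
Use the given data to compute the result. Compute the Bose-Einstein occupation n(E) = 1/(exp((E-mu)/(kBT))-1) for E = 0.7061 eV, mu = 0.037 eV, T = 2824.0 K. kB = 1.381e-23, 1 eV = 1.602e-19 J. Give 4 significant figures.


Step 1: (E - mu) = 0.6691 eV
Step 2: x = (E-mu)*eV/(kB*T) = 0.6691*1.602e-19/(1.381e-23*2824.0) = 2.748
Step 3: exp(x) = 15.62
Step 4: n = 1/(exp(x)-1) = 0.0684

0.0684


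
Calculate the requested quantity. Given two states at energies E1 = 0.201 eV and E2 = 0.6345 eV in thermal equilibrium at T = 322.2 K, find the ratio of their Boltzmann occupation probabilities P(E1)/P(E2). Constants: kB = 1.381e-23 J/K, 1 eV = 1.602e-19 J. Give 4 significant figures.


Step 1: Compute energy difference dE = E1 - E2 = 0.201 - 0.6345 = -0.4335 eV
Step 2: Convert to Joules: dE_J = -0.4335 * 1.602e-19 = -6.945e-20 J
Step 3: Compute exponent = -dE_J / (kB * T) = -(-6.945e-20) / (1.381e-23 * 322.2) = 15.61
Step 4: P(E1)/P(E2) = exp(15.61) = 6.001e+06

6.001e+06


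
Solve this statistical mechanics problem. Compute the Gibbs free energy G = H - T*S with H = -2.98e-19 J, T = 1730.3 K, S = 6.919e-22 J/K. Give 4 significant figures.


Step 1: T*S = 1730.3 * 6.919e-22 = 1.197e-18 J
Step 2: G = H - T*S = -2.98e-19 - 1.197e-18
Step 3: G = -1.495e-18 J

-1.495e-18


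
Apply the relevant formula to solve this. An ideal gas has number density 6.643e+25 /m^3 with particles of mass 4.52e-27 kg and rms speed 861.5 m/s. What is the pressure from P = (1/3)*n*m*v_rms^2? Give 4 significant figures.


Step 1: v_rms^2 = 861.5^2 = 7.422e+05
Step 2: n*m = 6.643e+25*4.52e-27 = 0.3003
Step 3: P = (1/3)*0.3003*7.422e+05 = 7.428e+04 Pa

7.428e+04


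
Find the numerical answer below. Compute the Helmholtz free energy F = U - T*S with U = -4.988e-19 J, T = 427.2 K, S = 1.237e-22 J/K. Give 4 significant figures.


Step 1: T*S = 427.2 * 1.237e-22 = 5.284e-20 J
Step 2: F = U - T*S = -4.988e-19 - 5.284e-20
Step 3: F = -5.516e-19 J

-5.516e-19


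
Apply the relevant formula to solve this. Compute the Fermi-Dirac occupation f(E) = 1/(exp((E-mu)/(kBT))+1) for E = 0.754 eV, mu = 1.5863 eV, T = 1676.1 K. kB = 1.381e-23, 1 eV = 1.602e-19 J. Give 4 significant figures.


Step 1: (E - mu) = 0.754 - 1.5863 = -0.8323 eV
Step 2: Convert: (E-mu)*eV = -1.333e-19 J
Step 3: x = (E-mu)*eV/(kB*T) = -5.76
Step 4: f = 1/(exp(-5.76)+1) = 0.9969

0.9969


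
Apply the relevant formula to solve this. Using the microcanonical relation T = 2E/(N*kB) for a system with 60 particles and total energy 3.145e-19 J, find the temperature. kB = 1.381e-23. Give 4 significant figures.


Step 1: Numerator = 2*E = 2*3.145e-19 = 6.29e-19 J
Step 2: Denominator = N*kB = 60*1.381e-23 = 8.286e-22
Step 3: T = 6.29e-19 / 8.286e-22 = 759.1 K

759.1


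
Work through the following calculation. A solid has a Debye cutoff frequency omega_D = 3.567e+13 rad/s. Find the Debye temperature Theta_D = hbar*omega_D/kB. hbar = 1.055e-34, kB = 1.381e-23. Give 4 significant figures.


Step 1: hbar*omega_D = 1.055e-34 * 3.567e+13 = 3.763e-21 J
Step 2: Theta_D = 3.763e-21 / 1.381e-23
Step 3: Theta_D = 272.5 K

272.5


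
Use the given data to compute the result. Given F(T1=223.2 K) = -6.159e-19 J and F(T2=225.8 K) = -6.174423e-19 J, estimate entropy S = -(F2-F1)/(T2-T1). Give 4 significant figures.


Step 1: dF = F2 - F1 = -6.174423e-19 - (-6.159e-19) = -1.5423e-21 J
Step 2: dT = T2 - T1 = 225.8 - 223.2 = 2.6 K
Step 3: S = -dF/dT = -(-1.5423e-21)/2.6 = 5.932e-22 J/K

5.932e-22


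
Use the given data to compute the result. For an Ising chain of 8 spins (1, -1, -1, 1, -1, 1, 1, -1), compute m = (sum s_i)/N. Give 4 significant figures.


Step 1: Count up spins (+1): 4, down spins (-1): 4
Step 2: Total magnetization M = 4 - 4 = 0
Step 3: m = M/N = 0/8 = 0

0


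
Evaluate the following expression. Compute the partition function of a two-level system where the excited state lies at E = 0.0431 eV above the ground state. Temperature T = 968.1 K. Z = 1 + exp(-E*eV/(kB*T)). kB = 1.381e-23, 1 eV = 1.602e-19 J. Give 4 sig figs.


Step 1: Compute beta*E = E*eV/(kB*T) = 0.0431*1.602e-19/(1.381e-23*968.1) = 0.5164
Step 2: exp(-beta*E) = exp(-0.5164) = 0.5966
Step 3: Z = 1 + 0.5966 = 1.597

1.597


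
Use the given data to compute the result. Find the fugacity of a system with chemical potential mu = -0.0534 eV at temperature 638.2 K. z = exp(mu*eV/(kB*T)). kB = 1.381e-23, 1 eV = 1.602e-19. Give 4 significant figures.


Step 1: Convert mu to Joules: -0.0534*1.602e-19 = -8.555e-21 J
Step 2: kB*T = 1.381e-23*638.2 = 8.814e-21 J
Step 3: mu/(kB*T) = -0.9706
Step 4: z = exp(-0.9706) = 0.3788

0.3788


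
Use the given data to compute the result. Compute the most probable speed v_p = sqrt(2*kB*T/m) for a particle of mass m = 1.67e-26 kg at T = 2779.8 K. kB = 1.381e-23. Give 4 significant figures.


Step 1: Numerator = 2*kB*T = 2*1.381e-23*2779.8 = 7.678e-20
Step 2: Ratio = 7.678e-20 / 1.67e-26 = 4.597e+06
Step 3: v_p = sqrt(4.597e+06) = 2144 m/s

2144


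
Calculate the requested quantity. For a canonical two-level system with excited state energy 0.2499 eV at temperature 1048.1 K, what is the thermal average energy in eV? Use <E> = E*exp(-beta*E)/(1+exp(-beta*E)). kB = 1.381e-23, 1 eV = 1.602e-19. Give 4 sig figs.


Step 1: beta*E = 0.2499*1.602e-19/(1.381e-23*1048.1) = 2.766
Step 2: exp(-beta*E) = 0.06292
Step 3: <E> = 0.2499*0.06292/(1+0.06292) = 0.01479 eV

0.01479


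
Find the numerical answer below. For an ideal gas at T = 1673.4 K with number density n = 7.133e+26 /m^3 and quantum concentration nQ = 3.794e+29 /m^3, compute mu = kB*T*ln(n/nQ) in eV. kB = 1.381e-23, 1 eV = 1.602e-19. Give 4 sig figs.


Step 1: n/nQ = 7.133e+26/3.794e+29 = 0.00188
Step 2: ln(n/nQ) = -6.276
Step 3: mu = kB*T*ln(n/nQ) = 2.311e-20*-6.276 = -1.45e-19 J
Step 4: Convert to eV: -1.45e-19/1.602e-19 = -0.9054 eV

-0.9054


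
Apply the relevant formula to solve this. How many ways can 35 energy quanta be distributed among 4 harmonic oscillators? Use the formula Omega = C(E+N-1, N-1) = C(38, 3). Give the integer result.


Step 1: Use binomial coefficient C(38, 3)
Step 2: Numerator = 38! / 35!
Step 3: Denominator = 3!
Step 4: Omega = 8436

8436


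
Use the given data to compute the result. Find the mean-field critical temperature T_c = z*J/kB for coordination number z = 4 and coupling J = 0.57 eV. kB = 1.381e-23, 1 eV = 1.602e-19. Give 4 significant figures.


Step 1: z*J = 4*0.57 = 2.28 eV
Step 2: Convert to Joules: 2.28*1.602e-19 = 3.653e-19 J
Step 3: T_c = 3.653e-19 / 1.381e-23 = 2.645e+04 K

2.645e+04


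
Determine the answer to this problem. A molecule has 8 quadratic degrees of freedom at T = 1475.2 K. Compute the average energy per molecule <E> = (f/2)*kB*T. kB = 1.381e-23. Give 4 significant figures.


Step 1: f/2 = 8/2 = 4
Step 2: kB*T = 1.381e-23 * 1475.2 = 2.037e-20
Step 3: <E> = 4 * 2.037e-20 = 8.149e-20 J

8.149e-20


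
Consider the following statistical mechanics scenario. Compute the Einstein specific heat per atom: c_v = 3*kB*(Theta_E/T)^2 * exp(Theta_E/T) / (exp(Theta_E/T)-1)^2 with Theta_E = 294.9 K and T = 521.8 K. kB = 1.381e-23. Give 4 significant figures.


Step 1: x = Theta_E/T = 294.9/521.8 = 0.5652
Step 2: x^2 = 0.3194
Step 3: exp(x) = 1.76
Step 4: c_v = 3*1.381e-23*0.3194*1.76/(1.76-1)^2 = 4.034e-23

4.034e-23


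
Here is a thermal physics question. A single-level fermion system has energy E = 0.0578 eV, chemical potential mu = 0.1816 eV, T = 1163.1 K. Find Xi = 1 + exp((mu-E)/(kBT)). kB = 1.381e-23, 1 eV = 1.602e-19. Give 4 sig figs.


Step 1: (mu - E) = 0.1816 - 0.0578 = 0.1238 eV
Step 2: x = (mu-E)*eV/(kB*T) = 0.1238*1.602e-19/(1.381e-23*1163.1) = 1.235
Step 3: exp(x) = 3.437
Step 4: Xi = 1 + 3.437 = 4.437

4.437


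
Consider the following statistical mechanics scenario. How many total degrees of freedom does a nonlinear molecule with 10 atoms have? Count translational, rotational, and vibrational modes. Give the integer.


Step 1: Translational DOF = 3
Step 2: Rotational DOF (nonlinear) = 3
Step 3: Vibrational DOF = 3*10 - 6 = 24
Step 4: Total = 3 + 3 + 24 = 30

30


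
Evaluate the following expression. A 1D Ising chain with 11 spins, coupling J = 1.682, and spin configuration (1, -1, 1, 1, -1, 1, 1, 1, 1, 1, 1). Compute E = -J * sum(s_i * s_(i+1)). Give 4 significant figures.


Step 1: Nearest-neighbor products: -1, -1, 1, -1, -1, 1, 1, 1, 1, 1
Step 2: Sum of products = 2
Step 3: E = -1.682 * 2 = -3.364

-3.364


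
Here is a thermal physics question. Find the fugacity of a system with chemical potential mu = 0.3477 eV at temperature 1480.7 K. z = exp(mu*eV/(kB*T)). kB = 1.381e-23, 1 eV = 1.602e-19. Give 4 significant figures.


Step 1: Convert mu to Joules: 0.3477*1.602e-19 = 5.57e-20 J
Step 2: kB*T = 1.381e-23*1480.7 = 2.045e-20 J
Step 3: mu/(kB*T) = 2.724
Step 4: z = exp(2.724) = 15.24

15.24


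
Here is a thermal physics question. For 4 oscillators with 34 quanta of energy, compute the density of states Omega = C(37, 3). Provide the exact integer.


Step 1: Use binomial coefficient C(37, 3)
Step 2: Numerator = 37! / 34!
Step 3: Denominator = 3!
Step 4: Omega = 7770

7770


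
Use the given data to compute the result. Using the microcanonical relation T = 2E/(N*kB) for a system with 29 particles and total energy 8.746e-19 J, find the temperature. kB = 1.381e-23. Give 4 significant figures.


Step 1: Numerator = 2*E = 2*8.746e-19 = 1.749e-18 J
Step 2: Denominator = N*kB = 29*1.381e-23 = 4.005e-22
Step 3: T = 1.749e-18 / 4.005e-22 = 4368 K

4368


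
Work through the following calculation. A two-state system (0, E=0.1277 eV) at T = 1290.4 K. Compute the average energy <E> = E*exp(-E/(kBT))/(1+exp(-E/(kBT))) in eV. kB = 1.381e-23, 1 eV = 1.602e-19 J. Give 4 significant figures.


Step 1: beta*E = 0.1277*1.602e-19/(1.381e-23*1290.4) = 1.148
Step 2: exp(-beta*E) = 0.3173
Step 3: <E> = 0.1277*0.3173/(1+0.3173) = 0.03076 eV

0.03076


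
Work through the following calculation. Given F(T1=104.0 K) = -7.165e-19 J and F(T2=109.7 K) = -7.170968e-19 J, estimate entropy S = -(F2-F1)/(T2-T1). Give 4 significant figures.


Step 1: dF = F2 - F1 = -7.170968e-19 - (-7.165e-19) = -5.968e-22 J
Step 2: dT = T2 - T1 = 109.7 - 104.0 = 5.7 K
Step 3: S = -dF/dT = -(-5.968e-22)/5.7 = 1.047e-22 J/K

1.047e-22


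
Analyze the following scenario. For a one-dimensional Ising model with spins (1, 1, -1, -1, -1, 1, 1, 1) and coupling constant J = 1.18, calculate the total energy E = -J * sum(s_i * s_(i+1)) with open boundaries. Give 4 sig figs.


Step 1: Nearest-neighbor products: 1, -1, 1, 1, -1, 1, 1
Step 2: Sum of products = 3
Step 3: E = -1.18 * 3 = -3.54

-3.54


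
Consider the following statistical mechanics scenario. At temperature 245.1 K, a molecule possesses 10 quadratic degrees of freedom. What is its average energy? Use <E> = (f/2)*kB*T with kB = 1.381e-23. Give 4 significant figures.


Step 1: f/2 = 10/2 = 5
Step 2: kB*T = 1.381e-23 * 245.1 = 3.385e-21
Step 3: <E> = 5 * 3.385e-21 = 1.692e-20 J

1.692e-20


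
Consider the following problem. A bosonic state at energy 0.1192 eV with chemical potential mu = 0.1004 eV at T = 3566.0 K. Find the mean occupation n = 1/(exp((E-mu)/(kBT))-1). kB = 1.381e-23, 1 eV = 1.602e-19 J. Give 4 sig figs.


Step 1: (E - mu) = 0.0188 eV
Step 2: x = (E-mu)*eV/(kB*T) = 0.0188*1.602e-19/(1.381e-23*3566.0) = 0.06116
Step 3: exp(x) = 1.063
Step 4: n = 1/(exp(x)-1) = 15.86

15.86


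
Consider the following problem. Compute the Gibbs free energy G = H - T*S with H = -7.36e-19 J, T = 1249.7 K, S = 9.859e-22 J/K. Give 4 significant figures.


Step 1: T*S = 1249.7 * 9.859e-22 = 1.232e-18 J
Step 2: G = H - T*S = -7.36e-19 - 1.232e-18
Step 3: G = -1.968e-18 J

-1.968e-18


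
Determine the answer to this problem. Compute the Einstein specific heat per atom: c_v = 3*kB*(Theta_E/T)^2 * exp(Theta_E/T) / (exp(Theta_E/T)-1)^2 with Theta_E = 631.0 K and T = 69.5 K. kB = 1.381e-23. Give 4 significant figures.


Step 1: x = Theta_E/T = 631.0/69.5 = 9.079
Step 2: x^2 = 82.43
Step 3: exp(x) = 8770
Step 4: c_v = 3*1.381e-23*82.43*8770/(8770-1)^2 = 3.895e-25

3.895e-25


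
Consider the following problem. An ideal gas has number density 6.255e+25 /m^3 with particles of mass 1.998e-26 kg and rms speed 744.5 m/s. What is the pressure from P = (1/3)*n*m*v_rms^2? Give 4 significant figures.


Step 1: v_rms^2 = 744.5^2 = 5.543e+05
Step 2: n*m = 6.255e+25*1.998e-26 = 1.25
Step 3: P = (1/3)*1.25*5.543e+05 = 2.309e+05 Pa

2.309e+05


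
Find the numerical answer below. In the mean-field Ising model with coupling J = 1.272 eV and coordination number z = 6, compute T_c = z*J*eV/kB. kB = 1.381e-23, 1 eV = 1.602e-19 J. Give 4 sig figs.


Step 1: z*J = 6*1.272 = 7.632 eV
Step 2: Convert to Joules: 7.632*1.602e-19 = 1.223e-18 J
Step 3: T_c = 1.223e-18 / 1.381e-23 = 8.853e+04 K

8.853e+04


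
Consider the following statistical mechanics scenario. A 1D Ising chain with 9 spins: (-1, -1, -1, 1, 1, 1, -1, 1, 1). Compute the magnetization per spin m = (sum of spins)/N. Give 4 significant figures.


Step 1: Count up spins (+1): 5, down spins (-1): 4
Step 2: Total magnetization M = 5 - 4 = 1
Step 3: m = M/N = 1/9 = 0.1111

0.1111


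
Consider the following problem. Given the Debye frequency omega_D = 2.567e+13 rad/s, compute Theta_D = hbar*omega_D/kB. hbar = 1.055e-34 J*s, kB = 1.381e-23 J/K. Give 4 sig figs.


Step 1: hbar*omega_D = 1.055e-34 * 2.567e+13 = 2.708e-21 J
Step 2: Theta_D = 2.708e-21 / 1.381e-23
Step 3: Theta_D = 196.1 K

196.1


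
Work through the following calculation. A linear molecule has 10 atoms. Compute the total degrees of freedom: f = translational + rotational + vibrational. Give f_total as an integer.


Step 1: Translational DOF = 3
Step 2: Rotational DOF (linear) = 2
Step 3: Vibrational DOF = 3*10 - 5 = 25
Step 4: Total = 3 + 2 + 25 = 30

30


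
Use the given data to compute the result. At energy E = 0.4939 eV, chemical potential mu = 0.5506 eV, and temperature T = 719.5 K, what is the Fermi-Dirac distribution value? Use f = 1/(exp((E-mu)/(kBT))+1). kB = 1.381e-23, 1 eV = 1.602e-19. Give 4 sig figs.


Step 1: (E - mu) = 0.4939 - 0.5506 = -0.0567 eV
Step 2: Convert: (E-mu)*eV = -9.083e-21 J
Step 3: x = (E-mu)*eV/(kB*T) = -0.9142
Step 4: f = 1/(exp(-0.9142)+1) = 0.7139

0.7139


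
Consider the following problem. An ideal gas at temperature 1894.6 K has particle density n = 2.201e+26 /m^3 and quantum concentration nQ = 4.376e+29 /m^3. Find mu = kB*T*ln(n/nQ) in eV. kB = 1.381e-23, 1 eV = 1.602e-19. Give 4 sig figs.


Step 1: n/nQ = 2.201e+26/4.376e+29 = 0.000503
Step 2: ln(n/nQ) = -7.595
Step 3: mu = kB*T*ln(n/nQ) = 2.616e-20*-7.595 = -1.987e-19 J
Step 4: Convert to eV: -1.987e-19/1.602e-19 = -1.24 eV

-1.24


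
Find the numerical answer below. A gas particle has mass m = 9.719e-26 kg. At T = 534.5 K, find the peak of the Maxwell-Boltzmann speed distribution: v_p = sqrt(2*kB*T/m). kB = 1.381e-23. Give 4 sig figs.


Step 1: Numerator = 2*kB*T = 2*1.381e-23*534.5 = 1.476e-20
Step 2: Ratio = 1.476e-20 / 9.719e-26 = 1.519e+05
Step 3: v_p = sqrt(1.519e+05) = 389.7 m/s

389.7


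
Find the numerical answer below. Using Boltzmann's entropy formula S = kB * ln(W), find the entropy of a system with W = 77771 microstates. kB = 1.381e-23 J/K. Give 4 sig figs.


Step 1: ln(W) = ln(77771) = 11.26
Step 2: S = kB * ln(W) = 1.381e-23 * 11.26
Step 3: S = 1.555e-22 J/K

1.555e-22


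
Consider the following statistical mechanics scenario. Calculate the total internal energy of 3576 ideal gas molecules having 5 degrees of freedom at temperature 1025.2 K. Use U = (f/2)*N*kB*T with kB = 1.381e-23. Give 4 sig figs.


Step 1: f/2 = 5/2 = 2.5
Step 2: N*kB*T = 3576*1.381e-23*1025.2 = 5.063e-17
Step 3: U = 2.5 * 5.063e-17 = 1.266e-16 J

1.266e-16


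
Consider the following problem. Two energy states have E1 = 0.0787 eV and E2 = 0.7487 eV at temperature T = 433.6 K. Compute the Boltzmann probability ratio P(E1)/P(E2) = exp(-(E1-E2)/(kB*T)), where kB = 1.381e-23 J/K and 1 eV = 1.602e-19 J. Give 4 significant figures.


Step 1: Compute energy difference dE = E1 - E2 = 0.0787 - 0.7487 = -0.67 eV
Step 2: Convert to Joules: dE_J = -0.67 * 1.602e-19 = -1.073e-19 J
Step 3: Compute exponent = -dE_J / (kB * T) = -(-1.073e-19) / (1.381e-23 * 433.6) = 17.92
Step 4: P(E1)/P(E2) = exp(17.92) = 6.09e+07

6.09e+07


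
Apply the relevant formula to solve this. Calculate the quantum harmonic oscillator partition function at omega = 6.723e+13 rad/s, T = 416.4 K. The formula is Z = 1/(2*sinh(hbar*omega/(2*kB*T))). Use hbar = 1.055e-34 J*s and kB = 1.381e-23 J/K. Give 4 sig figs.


Step 1: Compute x = hbar*omega/(kB*T) = 1.055e-34*6.723e+13/(1.381e-23*416.4) = 1.233
Step 2: x/2 = 0.6167
Step 3: sinh(x/2) = 0.6566
Step 4: Z = 1/(2*0.6566) = 0.7616

0.7616


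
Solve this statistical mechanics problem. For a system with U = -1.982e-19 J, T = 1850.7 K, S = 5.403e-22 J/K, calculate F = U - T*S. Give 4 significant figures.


Step 1: T*S = 1850.7 * 5.403e-22 = 9.999e-19 J
Step 2: F = U - T*S = -1.982e-19 - 9.999e-19
Step 3: F = -1.198e-18 J

-1.198e-18


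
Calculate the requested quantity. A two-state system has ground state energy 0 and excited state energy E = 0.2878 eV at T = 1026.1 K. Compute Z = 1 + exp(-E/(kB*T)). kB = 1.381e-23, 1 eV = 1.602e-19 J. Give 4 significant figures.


Step 1: Compute beta*E = E*eV/(kB*T) = 0.2878*1.602e-19/(1.381e-23*1026.1) = 3.254
Step 2: exp(-beta*E) = exp(-3.254) = 0.03863
Step 3: Z = 1 + 0.03863 = 1.039

1.039


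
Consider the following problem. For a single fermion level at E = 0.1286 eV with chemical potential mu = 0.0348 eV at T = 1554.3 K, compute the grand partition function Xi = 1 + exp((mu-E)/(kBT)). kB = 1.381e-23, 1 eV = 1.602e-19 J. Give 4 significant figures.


Step 1: (mu - E) = 0.0348 - 0.1286 = -0.0938 eV
Step 2: x = (mu-E)*eV/(kB*T) = -0.0938*1.602e-19/(1.381e-23*1554.3) = -0.7001
Step 3: exp(x) = 0.4966
Step 4: Xi = 1 + 0.4966 = 1.497

1.497


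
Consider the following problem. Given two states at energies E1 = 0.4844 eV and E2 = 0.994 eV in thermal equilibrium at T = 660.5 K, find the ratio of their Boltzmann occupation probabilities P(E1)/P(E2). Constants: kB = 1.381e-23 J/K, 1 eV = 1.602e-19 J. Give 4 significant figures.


Step 1: Compute energy difference dE = E1 - E2 = 0.4844 - 0.994 = -0.5096 eV
Step 2: Convert to Joules: dE_J = -0.5096 * 1.602e-19 = -8.164e-20 J
Step 3: Compute exponent = -dE_J / (kB * T) = -(-8.164e-20) / (1.381e-23 * 660.5) = 8.95
Step 4: P(E1)/P(E2) = exp(8.95) = 7708

7708


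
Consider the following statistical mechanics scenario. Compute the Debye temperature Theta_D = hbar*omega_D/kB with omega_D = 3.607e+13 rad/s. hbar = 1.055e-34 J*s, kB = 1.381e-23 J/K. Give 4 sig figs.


Step 1: hbar*omega_D = 1.055e-34 * 3.607e+13 = 3.805e-21 J
Step 2: Theta_D = 3.805e-21 / 1.381e-23
Step 3: Theta_D = 275.6 K

275.6


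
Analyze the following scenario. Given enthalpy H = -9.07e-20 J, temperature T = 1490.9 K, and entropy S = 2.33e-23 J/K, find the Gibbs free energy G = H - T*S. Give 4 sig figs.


Step 1: T*S = 1490.9 * 2.33e-23 = 3.474e-20 J
Step 2: G = H - T*S = -9.07e-20 - 3.474e-20
Step 3: G = -1.254e-19 J

-1.254e-19


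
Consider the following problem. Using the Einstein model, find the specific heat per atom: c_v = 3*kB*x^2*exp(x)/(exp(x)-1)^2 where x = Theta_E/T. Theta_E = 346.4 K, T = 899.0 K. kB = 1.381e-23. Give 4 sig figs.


Step 1: x = Theta_E/T = 346.4/899.0 = 0.3853
Step 2: x^2 = 0.1485
Step 3: exp(x) = 1.47
Step 4: c_v = 3*1.381e-23*0.1485*1.47/(1.47-1)^2 = 4.092e-23

4.092e-23


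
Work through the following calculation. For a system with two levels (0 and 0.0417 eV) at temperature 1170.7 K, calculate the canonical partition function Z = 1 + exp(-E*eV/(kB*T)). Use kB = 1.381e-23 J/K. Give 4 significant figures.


Step 1: Compute beta*E = E*eV/(kB*T) = 0.0417*1.602e-19/(1.381e-23*1170.7) = 0.4132
Step 2: exp(-beta*E) = exp(-0.4132) = 0.6615
Step 3: Z = 1 + 0.6615 = 1.662

1.662


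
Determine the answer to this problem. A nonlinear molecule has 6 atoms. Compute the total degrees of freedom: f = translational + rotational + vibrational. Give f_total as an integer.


Step 1: Translational DOF = 3
Step 2: Rotational DOF (nonlinear) = 3
Step 3: Vibrational DOF = 3*6 - 6 = 12
Step 4: Total = 3 + 3 + 12 = 18

18


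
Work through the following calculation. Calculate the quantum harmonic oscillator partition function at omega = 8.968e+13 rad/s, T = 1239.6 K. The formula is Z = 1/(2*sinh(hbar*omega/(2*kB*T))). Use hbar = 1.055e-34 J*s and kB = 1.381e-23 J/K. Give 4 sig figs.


Step 1: Compute x = hbar*omega/(kB*T) = 1.055e-34*8.968e+13/(1.381e-23*1239.6) = 0.5527
Step 2: x/2 = 0.2763
Step 3: sinh(x/2) = 0.2799
Step 4: Z = 1/(2*0.2799) = 1.787

1.787


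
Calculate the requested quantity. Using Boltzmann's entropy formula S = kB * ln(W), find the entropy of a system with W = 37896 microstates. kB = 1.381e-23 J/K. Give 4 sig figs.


Step 1: ln(W) = ln(37896) = 10.54
Step 2: S = kB * ln(W) = 1.381e-23 * 10.54
Step 3: S = 1.456e-22 J/K

1.456e-22


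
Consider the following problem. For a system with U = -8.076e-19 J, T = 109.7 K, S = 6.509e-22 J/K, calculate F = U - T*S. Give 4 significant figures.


Step 1: T*S = 109.7 * 6.509e-22 = 7.14e-20 J
Step 2: F = U - T*S = -8.076e-19 - 7.14e-20
Step 3: F = -8.79e-19 J

-8.79e-19


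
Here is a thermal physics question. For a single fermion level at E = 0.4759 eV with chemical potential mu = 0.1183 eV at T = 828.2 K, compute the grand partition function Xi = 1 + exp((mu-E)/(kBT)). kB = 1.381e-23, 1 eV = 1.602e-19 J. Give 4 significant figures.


Step 1: (mu - E) = 0.1183 - 0.4759 = -0.3576 eV
Step 2: x = (mu-E)*eV/(kB*T) = -0.3576*1.602e-19/(1.381e-23*828.2) = -5.009
Step 3: exp(x) = 0.006679
Step 4: Xi = 1 + 0.006679 = 1.007

1.007


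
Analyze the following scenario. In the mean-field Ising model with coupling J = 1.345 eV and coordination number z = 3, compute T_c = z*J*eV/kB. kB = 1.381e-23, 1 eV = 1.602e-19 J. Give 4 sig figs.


Step 1: z*J = 3*1.345 = 4.035 eV
Step 2: Convert to Joules: 4.035*1.602e-19 = 6.464e-19 J
Step 3: T_c = 6.464e-19 / 1.381e-23 = 4.681e+04 K

4.681e+04
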